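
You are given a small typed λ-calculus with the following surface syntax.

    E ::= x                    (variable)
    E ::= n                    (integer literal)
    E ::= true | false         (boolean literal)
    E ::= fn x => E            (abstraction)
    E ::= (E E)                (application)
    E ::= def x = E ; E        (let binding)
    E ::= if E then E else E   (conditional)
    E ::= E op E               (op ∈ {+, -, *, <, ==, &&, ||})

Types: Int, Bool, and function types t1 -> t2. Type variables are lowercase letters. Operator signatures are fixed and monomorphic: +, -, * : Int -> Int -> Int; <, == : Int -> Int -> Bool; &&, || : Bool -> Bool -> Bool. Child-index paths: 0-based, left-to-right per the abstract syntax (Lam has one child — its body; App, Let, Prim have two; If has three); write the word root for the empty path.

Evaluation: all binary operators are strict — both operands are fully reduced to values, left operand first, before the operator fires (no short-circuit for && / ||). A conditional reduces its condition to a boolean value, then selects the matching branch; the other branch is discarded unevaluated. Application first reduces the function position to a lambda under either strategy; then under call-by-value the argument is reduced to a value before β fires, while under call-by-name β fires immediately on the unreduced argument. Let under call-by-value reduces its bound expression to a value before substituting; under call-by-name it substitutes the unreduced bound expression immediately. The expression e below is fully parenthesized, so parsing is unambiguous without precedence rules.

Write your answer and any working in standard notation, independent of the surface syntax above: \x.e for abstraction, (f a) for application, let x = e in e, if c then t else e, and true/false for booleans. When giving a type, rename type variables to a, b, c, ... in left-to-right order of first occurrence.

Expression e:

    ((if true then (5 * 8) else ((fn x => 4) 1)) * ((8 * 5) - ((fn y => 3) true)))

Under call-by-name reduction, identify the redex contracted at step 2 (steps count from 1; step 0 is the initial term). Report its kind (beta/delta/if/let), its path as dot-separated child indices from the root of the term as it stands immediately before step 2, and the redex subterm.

Answer: delta at 0 : (5 * 8)

Working:
step 0: ((if true then (5 * 8) else ((\x.4) 1)) * ((8 * 5) - ((\y.3) true)))
step 1: [if@0] ((5 * 8) * ((8 * 5) - ((\y.3) true)))
step 2: [delta@0] (40 * ((8 * 5) - ((\y.3) true)))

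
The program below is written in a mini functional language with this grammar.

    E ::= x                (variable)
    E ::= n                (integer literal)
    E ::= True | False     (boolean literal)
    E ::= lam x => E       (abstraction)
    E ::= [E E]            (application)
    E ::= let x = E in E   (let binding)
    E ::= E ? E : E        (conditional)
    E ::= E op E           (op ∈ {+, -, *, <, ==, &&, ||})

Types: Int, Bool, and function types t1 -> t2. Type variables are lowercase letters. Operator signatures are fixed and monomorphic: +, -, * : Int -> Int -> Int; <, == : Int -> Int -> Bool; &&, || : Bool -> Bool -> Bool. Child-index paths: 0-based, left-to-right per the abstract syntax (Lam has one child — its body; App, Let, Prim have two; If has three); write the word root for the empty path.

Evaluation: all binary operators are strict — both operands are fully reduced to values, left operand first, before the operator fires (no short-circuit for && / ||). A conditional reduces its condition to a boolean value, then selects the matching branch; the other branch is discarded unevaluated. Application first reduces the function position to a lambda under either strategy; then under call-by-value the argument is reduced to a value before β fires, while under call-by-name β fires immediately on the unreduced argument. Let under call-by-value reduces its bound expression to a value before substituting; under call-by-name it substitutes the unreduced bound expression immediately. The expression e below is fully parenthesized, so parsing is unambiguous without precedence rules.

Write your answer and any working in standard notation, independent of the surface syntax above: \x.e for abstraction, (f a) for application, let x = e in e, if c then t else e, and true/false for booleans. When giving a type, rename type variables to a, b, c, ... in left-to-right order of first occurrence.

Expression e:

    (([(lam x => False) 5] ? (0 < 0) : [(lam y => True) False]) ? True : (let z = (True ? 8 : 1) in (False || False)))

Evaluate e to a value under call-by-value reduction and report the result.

Answer: true

Derivation:
step 0: (if (if ((\x.false) 5) then (0 < 0) else ((\y.true) false)) then true else (let z = (if true then 8 else 1) in (false || false)))
step 1: [beta@0.0] (if (if false then (0 < 0) else ((\y.true) false)) then true else (let z = (if true then 8 else 1) in (false || false)))
step 2: [if@0] (if ((\y.true) false) then true else (let z = (if true then 8 else 1) in (false || false)))
step 3: [beta@0] (if true then true else (let z = (if true then 8 else 1) in (false || false)))
step 4: [if@root] true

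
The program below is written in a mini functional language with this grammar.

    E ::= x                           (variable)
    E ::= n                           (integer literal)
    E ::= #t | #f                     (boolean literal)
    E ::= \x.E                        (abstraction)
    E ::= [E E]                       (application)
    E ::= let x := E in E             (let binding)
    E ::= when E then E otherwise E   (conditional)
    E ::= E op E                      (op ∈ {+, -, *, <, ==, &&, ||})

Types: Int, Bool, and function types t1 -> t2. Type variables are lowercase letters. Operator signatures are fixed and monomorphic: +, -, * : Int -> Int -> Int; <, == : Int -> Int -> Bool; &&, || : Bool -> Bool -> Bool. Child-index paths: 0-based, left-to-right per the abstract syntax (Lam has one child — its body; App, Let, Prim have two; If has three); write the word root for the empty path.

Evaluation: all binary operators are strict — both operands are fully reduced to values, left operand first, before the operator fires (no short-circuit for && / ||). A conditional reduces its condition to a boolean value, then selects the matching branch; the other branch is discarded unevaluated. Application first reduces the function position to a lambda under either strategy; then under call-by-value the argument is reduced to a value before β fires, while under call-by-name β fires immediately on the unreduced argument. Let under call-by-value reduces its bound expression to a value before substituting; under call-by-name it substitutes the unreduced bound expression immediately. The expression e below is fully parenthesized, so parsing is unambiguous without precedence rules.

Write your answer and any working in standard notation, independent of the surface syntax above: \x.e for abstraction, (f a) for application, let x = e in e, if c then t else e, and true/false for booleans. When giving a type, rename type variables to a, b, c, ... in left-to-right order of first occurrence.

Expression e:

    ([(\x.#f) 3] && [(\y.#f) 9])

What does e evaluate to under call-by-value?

Trace:
step 0: (((\x.false) 3) && ((\y.false) 9))
step 1: [beta@0] (false && ((\y.false) 9))
step 2: [beta@1] (false && false)
step 3: [delta@root] false

Answer: false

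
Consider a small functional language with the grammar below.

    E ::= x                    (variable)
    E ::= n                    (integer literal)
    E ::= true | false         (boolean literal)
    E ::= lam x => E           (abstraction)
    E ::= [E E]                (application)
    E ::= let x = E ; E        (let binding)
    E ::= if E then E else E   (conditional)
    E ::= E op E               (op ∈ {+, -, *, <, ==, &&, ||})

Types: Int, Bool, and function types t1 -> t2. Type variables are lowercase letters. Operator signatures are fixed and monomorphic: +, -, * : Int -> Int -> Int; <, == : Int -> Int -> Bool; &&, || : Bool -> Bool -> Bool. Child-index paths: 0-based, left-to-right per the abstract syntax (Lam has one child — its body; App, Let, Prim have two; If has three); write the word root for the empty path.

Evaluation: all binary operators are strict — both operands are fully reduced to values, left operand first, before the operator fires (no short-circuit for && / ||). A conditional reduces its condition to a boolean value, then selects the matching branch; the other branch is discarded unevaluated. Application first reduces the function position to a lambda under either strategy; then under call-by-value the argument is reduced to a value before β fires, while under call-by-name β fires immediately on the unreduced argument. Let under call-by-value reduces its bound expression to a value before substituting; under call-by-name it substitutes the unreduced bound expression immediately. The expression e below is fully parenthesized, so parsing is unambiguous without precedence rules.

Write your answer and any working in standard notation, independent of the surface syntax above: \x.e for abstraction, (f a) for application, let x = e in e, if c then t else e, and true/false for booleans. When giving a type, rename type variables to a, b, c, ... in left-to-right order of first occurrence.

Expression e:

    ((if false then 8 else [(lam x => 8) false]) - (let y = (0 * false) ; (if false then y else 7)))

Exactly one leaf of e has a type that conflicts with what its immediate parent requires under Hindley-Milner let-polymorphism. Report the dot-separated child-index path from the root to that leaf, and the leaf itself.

Derivation:
  unify Bool ~ Bool
\x._ : a -> Int
  unify a -> Int ~ Bool -> b
  unify a ~ Bool
  unify Int ~ b
_ _ : Int
  unify Int ~ Int
  unify Int ~ Int
  unify Int ~ Int
  unify Bool ~ Int
  FAIL: mismatch Bool ~ Int

Answer: 1.0.1 : false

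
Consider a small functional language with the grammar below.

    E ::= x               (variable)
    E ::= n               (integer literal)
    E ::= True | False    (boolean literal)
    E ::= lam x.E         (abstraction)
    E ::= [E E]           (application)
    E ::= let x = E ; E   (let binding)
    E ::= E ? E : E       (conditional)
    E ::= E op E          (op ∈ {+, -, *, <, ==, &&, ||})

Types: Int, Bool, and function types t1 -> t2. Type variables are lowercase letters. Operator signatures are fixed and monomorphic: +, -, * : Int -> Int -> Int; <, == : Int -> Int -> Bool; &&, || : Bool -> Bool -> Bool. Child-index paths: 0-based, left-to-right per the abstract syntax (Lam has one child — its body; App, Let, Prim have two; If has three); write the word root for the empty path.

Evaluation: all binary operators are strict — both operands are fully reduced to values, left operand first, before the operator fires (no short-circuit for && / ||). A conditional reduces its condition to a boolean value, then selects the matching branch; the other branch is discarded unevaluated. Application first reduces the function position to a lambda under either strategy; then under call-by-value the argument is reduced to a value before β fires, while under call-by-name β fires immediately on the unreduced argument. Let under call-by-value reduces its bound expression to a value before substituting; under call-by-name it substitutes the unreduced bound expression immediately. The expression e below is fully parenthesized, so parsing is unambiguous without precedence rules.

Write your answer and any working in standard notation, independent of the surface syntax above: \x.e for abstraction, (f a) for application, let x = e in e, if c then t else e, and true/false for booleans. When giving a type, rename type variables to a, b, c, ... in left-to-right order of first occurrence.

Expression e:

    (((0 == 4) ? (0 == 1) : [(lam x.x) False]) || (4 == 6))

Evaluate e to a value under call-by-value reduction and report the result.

Answer: false

Trace:
step 0: ((if (0 == 4) then (0 == 1) else ((\x.x) false)) || (4 == 6))
step 1: [delta@0.0] ((if false then (0 == 1) else ((\x.x) false)) || (4 == 6))
step 2: [if@0] (((\x.x) false) || (4 == 6))
step 3: [beta@0] (false || (4 == 6))
step 4: [delta@1] (false || false)
step 5: [delta@root] false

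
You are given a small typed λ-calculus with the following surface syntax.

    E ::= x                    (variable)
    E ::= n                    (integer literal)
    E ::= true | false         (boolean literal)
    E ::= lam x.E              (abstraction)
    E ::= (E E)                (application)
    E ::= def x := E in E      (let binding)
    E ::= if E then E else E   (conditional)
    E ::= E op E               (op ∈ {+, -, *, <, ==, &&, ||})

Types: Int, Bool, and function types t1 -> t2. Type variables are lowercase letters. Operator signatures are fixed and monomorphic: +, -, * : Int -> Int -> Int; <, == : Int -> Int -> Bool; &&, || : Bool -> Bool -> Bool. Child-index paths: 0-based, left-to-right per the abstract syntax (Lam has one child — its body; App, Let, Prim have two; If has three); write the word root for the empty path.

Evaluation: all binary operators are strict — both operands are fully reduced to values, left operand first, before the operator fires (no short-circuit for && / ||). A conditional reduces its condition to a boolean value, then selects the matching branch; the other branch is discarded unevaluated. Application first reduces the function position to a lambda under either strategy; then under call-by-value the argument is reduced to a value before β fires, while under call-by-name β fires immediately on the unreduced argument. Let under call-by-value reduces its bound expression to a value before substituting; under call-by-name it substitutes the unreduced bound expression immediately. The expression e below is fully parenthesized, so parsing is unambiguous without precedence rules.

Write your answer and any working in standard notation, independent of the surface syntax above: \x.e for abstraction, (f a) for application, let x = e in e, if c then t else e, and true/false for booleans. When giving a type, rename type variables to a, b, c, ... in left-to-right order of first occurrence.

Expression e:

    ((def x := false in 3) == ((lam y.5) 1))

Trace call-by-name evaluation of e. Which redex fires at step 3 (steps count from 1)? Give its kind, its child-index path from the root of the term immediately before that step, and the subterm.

Answer: delta at root : (3 == 5)

Trace:
step 0: ((let x = false in 3) == ((\y.5) 1))
step 1: [let@0] (3 == ((\y.5) 1))
step 2: [beta@1] (3 == 5)
step 3: [delta@root] false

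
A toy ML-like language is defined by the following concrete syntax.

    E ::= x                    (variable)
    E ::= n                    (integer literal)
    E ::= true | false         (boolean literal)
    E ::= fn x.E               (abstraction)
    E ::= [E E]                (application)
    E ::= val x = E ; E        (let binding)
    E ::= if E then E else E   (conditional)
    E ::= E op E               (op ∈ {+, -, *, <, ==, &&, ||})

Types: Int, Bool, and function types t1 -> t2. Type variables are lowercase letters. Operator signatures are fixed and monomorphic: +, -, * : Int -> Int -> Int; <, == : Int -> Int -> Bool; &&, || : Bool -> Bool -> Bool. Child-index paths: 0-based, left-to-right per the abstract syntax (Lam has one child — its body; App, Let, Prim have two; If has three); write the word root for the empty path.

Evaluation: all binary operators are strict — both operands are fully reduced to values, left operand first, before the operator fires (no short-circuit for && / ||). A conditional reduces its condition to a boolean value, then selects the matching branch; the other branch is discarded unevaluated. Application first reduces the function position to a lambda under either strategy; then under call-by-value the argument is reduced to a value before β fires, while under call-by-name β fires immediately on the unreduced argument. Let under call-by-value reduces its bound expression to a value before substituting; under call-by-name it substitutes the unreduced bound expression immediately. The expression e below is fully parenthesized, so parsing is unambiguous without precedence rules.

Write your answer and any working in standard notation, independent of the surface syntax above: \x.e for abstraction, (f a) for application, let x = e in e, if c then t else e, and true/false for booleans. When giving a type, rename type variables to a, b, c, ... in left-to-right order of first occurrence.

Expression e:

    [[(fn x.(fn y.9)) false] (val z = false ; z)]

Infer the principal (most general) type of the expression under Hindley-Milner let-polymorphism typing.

Answer: Int

Working:
\y._ : b -> Int
\x._ : a -> b -> Int
  unify a -> b -> Int ~ Bool -> c
  unify a ~ Bool
  unify b -> Int ~ c
_ _ : b -> Int
let z : Bool
z : Bool
  unify b -> Int ~ Bool -> d
  unify b ~ Bool
  unify Int ~ d
_ _ : Int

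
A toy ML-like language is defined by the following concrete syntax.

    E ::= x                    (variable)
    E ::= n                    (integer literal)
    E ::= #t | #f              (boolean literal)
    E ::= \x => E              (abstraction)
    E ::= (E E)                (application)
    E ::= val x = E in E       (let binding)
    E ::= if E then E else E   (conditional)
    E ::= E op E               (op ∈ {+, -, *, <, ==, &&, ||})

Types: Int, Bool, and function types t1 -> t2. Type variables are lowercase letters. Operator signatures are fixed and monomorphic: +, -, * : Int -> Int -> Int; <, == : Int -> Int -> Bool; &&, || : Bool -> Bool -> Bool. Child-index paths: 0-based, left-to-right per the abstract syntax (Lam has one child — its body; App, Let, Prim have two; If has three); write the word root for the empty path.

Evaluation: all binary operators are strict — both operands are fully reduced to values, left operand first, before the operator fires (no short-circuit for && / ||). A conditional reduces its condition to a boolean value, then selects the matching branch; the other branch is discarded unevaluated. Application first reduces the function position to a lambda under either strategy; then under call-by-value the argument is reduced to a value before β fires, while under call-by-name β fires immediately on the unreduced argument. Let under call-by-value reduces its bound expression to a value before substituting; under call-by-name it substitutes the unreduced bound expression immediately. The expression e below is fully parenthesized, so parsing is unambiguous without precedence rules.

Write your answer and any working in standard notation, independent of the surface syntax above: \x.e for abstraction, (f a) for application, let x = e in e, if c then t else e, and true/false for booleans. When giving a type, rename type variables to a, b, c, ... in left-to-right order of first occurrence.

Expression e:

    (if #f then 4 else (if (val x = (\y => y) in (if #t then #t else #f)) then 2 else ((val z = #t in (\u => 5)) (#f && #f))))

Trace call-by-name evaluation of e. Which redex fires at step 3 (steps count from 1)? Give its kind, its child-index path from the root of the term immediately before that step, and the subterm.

Answer: if at 0 : (if true then true else false)

Working:
step 0: (if false then 4 else (if (let x = (\y.y) in (if true then true else false)) then 2 else ((let z = true in (\u.5)) (false && false))))
step 1: [if@root] (if (let x = (\y.y) in (if true then true else false)) then 2 else ((let z = true in (\u.5)) (false && false)))
step 2: [let@0] (if (if true then true else false) then 2 else ((let z = true in (\u.5)) (false && false)))
step 3: [if@0] (if true then 2 else ((let z = true in (\u.5)) (false && false)))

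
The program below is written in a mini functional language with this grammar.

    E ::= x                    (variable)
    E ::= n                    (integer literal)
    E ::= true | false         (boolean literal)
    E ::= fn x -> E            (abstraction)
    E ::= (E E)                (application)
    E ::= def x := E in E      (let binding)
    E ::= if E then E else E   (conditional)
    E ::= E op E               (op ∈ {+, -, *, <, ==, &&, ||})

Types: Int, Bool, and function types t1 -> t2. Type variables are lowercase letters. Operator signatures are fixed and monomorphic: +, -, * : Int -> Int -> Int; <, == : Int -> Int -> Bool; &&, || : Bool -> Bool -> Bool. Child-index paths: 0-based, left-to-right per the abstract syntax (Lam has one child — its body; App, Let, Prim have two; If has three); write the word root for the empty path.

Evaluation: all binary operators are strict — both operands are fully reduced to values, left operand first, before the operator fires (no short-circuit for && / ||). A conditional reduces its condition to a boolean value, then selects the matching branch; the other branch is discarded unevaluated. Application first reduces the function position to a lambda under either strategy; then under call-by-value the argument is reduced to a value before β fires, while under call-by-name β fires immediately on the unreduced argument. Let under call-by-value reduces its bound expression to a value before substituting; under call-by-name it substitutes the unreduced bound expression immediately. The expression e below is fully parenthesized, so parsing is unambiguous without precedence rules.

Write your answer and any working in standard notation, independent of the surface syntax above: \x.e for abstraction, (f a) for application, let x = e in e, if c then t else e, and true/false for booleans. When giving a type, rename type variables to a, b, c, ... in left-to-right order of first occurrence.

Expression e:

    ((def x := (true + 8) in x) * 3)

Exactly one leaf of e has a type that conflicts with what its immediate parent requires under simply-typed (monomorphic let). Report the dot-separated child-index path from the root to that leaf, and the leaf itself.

Answer: 0.0.0 : true

Working:
  unify Bool ~ Int
  FAIL: mismatch Bool ~ Int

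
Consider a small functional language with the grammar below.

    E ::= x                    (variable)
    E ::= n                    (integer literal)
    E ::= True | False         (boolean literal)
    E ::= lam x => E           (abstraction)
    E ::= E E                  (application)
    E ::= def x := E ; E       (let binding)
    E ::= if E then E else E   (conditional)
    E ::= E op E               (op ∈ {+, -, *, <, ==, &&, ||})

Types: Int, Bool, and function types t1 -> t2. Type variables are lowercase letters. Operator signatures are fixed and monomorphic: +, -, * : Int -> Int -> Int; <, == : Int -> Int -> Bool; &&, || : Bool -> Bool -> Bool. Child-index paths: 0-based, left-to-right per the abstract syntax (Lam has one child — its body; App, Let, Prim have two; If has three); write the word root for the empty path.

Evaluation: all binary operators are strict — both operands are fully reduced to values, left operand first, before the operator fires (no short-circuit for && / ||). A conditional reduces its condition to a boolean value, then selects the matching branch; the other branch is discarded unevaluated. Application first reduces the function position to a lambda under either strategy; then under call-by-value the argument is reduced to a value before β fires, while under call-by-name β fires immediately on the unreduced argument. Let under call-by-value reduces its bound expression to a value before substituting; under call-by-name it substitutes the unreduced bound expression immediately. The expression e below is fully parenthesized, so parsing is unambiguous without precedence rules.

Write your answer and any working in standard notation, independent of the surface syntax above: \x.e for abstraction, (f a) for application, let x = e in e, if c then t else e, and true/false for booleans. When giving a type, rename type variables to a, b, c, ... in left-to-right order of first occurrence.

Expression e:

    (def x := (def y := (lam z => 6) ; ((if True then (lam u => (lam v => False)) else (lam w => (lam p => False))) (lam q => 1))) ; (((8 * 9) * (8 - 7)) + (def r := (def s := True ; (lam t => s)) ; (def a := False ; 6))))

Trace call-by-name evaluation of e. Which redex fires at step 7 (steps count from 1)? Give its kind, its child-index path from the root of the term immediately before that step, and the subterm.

Trace:
step 0: (let x = (let y = (\z.6) in ((if true then (\u.(\v.false)) else (\w.(\p.false))) (\q.1))) in (((8 * 9) * (8 - 7)) + (let r = (let s = true in (\t.s)) in (let a = false in 6))))
step 1: [let@root] (((8 * 9) * (8 - 7)) + (let r = (let s = true in (\t.s)) in (let a = false in 6)))
step 2: [delta@0.0] ((72 * (8 - 7)) + (let r = (let s = true in (\t.s)) in (let a = false in 6)))
step 3: [delta@0.1] ((72 * 1) + (let r = (let s = true in (\t.s)) in (let a = false in 6)))
step 4: [delta@0] (72 + (let r = (let s = true in (\t.s)) in (let a = false in 6)))
step 5: [let@1] (72 + (let a = false in 6))
step 6: [let@1] (72 + 6)
step 7: [delta@root] 78

Answer: delta at root : (72 + 6)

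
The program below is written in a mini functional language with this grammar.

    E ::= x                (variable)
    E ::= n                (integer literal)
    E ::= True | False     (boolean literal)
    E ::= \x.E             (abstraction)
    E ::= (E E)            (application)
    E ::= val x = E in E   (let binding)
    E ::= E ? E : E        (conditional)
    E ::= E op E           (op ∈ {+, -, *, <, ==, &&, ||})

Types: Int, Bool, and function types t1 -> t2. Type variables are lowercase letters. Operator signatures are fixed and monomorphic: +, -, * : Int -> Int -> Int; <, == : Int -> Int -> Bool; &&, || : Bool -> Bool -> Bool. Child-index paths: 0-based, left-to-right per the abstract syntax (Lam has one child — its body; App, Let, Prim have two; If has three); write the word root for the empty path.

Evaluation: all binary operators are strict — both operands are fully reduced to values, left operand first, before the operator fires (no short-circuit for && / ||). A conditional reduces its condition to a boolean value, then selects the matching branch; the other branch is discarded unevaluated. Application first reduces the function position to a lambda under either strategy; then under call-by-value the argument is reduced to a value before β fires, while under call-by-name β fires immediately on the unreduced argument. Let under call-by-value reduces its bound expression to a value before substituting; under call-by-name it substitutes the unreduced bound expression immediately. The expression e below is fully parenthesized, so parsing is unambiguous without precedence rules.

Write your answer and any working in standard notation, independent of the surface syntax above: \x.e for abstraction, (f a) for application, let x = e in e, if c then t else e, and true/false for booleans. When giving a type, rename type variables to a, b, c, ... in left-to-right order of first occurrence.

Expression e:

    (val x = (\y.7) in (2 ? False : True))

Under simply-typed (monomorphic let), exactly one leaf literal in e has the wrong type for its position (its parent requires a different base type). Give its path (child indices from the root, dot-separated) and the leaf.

Answer: 1.0 : 2

Derivation:
\y._ : a -> Int
let x : a -> Int
  unify Int ~ Bool
  FAIL: mismatch Int ~ Bool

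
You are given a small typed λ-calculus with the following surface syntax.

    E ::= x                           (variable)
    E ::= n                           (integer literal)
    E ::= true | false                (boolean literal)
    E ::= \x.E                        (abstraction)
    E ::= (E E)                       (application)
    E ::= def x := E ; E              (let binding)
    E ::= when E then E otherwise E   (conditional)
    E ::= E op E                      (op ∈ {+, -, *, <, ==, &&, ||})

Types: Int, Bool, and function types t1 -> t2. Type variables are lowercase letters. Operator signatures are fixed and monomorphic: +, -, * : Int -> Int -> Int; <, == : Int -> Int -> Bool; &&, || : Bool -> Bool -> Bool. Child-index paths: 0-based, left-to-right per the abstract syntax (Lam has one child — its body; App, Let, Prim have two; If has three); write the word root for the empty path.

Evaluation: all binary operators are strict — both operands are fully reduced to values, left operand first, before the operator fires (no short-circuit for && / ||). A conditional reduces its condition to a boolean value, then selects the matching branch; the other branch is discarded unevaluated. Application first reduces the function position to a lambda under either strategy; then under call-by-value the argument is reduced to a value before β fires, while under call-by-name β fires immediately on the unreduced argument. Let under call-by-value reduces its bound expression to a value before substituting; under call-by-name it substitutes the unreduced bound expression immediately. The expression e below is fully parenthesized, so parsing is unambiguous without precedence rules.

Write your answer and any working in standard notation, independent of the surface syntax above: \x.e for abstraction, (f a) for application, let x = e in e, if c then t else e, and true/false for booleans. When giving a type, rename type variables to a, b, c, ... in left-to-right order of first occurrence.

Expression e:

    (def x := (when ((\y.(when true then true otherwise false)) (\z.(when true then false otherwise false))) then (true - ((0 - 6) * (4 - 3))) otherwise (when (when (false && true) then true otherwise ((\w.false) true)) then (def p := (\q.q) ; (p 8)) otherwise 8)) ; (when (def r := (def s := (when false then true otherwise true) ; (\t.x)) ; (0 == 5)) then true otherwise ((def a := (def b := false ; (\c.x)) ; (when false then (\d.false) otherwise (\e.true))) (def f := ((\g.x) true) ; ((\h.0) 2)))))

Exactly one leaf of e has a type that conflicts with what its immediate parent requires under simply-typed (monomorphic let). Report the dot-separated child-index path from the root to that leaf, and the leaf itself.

Trace:
  unify Bool ~ Bool
  unify Bool ~ Bool
\y._ : a -> Bool
  unify Bool ~ Bool
  unify Bool ~ Bool
\z._ : b -> Bool
  unify a -> Bool ~ (b -> Bool) -> c
  unify a ~ b -> Bool
  unify Bool ~ c
_ _ : Bool
  unify Bool ~ Bool
  unify Bool ~ Int
  FAIL: mismatch Bool ~ Int

Answer: 0.1.0 : true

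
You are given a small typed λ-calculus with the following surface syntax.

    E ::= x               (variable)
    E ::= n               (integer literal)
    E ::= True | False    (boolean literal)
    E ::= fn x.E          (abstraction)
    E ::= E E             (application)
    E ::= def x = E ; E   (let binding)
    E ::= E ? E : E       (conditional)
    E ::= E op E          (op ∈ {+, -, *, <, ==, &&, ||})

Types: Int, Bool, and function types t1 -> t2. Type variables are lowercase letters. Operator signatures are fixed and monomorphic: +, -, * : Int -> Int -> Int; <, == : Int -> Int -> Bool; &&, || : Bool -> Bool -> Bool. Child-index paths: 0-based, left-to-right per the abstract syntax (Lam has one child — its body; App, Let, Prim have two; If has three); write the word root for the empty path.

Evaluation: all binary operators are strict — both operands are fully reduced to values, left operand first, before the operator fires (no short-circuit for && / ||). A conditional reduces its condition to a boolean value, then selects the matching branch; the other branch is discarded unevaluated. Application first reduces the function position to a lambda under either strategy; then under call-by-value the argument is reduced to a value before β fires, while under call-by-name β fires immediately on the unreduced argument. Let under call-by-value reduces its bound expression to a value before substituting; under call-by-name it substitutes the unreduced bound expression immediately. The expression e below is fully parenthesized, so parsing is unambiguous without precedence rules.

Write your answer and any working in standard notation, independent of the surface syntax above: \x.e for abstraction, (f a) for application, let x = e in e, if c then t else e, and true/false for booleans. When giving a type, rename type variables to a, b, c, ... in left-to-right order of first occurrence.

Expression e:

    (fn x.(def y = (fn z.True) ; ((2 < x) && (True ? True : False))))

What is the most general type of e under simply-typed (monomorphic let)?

Answer: Int -> Bool

Trace:
\z._ : b -> Bool
let y : b -> Bool
  unify Int ~ Int
x : a
  unify a ~ Int
  unify Bool ~ Bool
  unify Bool ~ Bool
  unify Bool ~ Bool
  unify Bool ~ Bool
\x._ : Int -> Bool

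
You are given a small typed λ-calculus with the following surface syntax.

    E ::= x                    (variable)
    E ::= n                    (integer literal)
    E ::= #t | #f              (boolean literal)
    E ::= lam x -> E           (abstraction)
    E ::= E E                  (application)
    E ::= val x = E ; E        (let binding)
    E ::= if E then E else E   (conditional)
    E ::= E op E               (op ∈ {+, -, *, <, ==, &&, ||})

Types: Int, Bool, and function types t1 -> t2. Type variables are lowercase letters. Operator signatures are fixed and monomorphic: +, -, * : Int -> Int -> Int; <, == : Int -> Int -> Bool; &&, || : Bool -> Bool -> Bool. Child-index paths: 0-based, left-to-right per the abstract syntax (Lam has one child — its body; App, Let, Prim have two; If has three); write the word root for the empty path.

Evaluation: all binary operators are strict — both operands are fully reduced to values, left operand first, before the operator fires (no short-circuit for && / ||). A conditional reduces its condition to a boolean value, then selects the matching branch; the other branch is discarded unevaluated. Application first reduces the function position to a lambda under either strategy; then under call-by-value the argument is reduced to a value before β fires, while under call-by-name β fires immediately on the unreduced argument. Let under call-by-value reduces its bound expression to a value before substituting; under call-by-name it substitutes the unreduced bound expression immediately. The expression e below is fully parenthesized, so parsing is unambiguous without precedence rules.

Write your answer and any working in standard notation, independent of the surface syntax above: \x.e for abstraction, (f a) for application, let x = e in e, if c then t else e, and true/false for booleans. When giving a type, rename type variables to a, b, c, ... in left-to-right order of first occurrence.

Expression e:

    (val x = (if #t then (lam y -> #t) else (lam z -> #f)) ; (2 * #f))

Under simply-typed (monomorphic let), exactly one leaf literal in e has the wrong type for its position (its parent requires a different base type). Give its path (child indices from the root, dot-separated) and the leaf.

Answer: 1.1 : false

Derivation:
  unify Bool ~ Bool
\y._ : a -> Bool
\z._ : b -> Bool
  unify a -> Bool ~ b -> Bool
  unify a ~ b
  unify Bool ~ Bool
let x : b -> Bool
  unify Int ~ Int
  unify Bool ~ Int
  FAIL: mismatch Bool ~ Int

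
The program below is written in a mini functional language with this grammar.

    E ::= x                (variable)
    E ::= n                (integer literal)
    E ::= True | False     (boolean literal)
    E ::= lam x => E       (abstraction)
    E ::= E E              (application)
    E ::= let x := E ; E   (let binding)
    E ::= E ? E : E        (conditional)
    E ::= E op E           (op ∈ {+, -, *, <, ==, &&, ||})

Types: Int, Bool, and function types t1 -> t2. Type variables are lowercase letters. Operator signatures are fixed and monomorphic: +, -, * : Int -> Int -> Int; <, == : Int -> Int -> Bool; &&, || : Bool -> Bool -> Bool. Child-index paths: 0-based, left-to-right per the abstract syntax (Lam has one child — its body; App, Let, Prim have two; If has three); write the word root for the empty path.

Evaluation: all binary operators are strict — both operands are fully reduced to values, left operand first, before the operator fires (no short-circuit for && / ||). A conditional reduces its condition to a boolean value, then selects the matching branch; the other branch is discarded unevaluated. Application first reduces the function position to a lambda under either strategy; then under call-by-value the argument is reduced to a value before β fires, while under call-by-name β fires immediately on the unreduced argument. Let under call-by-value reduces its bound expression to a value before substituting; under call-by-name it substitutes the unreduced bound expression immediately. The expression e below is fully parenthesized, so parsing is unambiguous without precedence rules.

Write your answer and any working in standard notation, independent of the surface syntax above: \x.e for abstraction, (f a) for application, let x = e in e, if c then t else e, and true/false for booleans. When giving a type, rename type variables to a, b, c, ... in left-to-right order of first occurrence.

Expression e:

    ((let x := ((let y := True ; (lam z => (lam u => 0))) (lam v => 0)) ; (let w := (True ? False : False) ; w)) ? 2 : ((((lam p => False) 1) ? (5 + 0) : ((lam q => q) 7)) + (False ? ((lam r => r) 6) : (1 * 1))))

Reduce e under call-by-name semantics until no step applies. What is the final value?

Working:
step 0: (if (let x = ((let y = true in (\z.(\u.0))) (\v.0)) in (let w = (if true then false else false) in w)) then 2 else ((if ((\p.false) 1) then (5 + 0) else ((\q.q) 7)) + (if false then ((\r.r) 6) else (1 * 1))))
step 1: [let@0] (if (let w = (if true then false else false) in w) then 2 else ((if ((\p.false) 1) then (5 + 0) else ((\q.q) 7)) + (if false then ((\r.r) 6) else (1 * 1))))
step 2: [let@0] (if (if true then false else false) then 2 else ((if ((\p.false) 1) then (5 + 0) else ((\q.q) 7)) + (if false then ((\r.r) 6) else (1 * 1))))
step 3: [if@0] (if false then 2 else ((if ((\p.false) 1) then (5 + 0) else ((\q.q) 7)) + (if false then ((\r.r) 6) else (1 * 1))))
step 4: [if@root] ((if ((\p.false) 1) then (5 + 0) else ((\q.q) 7)) + (if false then ((\r.r) 6) else (1 * 1)))
step 5: [beta@0.0] ((if false then (5 + 0) else ((\q.q) 7)) + (if false then ((\r.r) 6) else (1 * 1)))
step 6: [if@0] (((\q.q) 7) + (if false then ((\r.r) 6) else (1 * 1)))
step 7: [beta@0] (7 + (if false then ((\r.r) 6) else (1 * 1)))
step 8: [if@1] (7 + (1 * 1))
step 9: [delta@1] (7 + 1)
step 10: [delta@root] 8

Answer: 8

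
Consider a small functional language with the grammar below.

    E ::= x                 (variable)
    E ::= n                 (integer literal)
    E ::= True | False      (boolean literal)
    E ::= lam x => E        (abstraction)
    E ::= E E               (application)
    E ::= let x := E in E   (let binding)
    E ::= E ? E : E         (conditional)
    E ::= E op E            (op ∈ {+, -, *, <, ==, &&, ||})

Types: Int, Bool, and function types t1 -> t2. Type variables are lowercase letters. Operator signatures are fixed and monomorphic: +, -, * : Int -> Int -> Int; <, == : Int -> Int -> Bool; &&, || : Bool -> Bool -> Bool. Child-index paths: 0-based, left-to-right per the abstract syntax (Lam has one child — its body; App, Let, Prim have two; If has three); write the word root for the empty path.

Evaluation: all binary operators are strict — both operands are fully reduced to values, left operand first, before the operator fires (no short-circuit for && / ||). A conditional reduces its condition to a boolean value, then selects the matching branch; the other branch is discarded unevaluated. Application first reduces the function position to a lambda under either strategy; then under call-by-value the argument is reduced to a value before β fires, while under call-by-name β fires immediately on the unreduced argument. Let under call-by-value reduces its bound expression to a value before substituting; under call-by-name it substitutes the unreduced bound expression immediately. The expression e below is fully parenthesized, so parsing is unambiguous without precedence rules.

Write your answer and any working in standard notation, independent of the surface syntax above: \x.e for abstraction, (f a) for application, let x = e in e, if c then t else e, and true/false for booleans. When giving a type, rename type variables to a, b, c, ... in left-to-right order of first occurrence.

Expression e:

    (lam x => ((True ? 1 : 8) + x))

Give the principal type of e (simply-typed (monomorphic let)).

Answer: Int -> Int

Trace:
  unify Bool ~ Bool
  unify Int ~ Int
  unify Int ~ Int
x : a
  unify a ~ Int
\x._ : Int -> Int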